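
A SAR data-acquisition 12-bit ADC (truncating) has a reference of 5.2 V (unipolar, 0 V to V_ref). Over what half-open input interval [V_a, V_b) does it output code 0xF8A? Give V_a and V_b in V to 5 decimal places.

[5.05020 V, 5.05146 V)

LSB = 5.2/2^12 = 1.270 mV.
Code 0xF8A = 3978 decimal.
V_a = V_low + 3978·LSB = 5.0502 V; V_b = V_low + 3979·LSB = 5.05146 V.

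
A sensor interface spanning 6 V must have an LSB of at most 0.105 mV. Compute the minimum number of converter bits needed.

16 bits

Number of steps required ≥ 6 V / 0.105 mV = 57142.86.
Need 2^N ≥ 57142.86; 2^15 = 32768, 2^16 = 65536.
Minimum N = 16.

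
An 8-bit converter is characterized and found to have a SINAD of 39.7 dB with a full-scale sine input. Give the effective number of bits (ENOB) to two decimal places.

6.30 bits

ENOB = (SINAD − 1.76) / 6.02 = (39.7 − 1.76)/6.02 = 6.302.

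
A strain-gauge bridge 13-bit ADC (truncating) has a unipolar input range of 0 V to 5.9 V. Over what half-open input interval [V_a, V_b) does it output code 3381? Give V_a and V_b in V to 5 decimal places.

LSB = 5.9/2^13 = 0.720 mV.
V_a = V_low + 3381·LSB = 2.43505 V; V_b = V_low + 3382·LSB = 2.43577 V.

[2.43505 V, 2.43577 V)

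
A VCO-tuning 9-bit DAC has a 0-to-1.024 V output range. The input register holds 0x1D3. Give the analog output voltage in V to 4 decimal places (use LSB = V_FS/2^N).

0.9340 V

LSB = 1.024 V / 2^9 = 2.000 mV.
Code 0x1D3 = 467 decimal.
V_out = 0 + 467 × 0.002 V = 0.934 V.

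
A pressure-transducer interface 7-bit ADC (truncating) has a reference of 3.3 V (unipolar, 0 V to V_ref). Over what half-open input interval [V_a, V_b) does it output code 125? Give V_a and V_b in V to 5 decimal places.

[3.22266 V, 3.24844 V)

LSB = 3.3/2^7 = 25.781 mV.
V_a = V_low + 125·LSB = 3.22266 V; V_b = V_low + 126·LSB = 3.24844 V.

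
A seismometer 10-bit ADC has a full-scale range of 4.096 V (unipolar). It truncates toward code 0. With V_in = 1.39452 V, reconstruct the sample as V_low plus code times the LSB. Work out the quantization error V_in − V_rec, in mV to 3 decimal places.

2.520 mV

LSB = 4.096/2^10 = 4.000 mV.
Scaled input = 348.6300 LSBs, so code = 348.
Code 348 maps back to 0 + 348×0.004 V = 1.392 V.
V_in − V_rec = 0.00252 V = 2.520 mV.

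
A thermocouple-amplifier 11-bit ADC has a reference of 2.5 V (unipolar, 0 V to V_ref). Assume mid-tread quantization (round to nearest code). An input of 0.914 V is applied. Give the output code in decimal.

LSB = 2.5 V / 2048 = 1.221 mV.
(0.914 − 0) / 0.0012207 = 748.749 LSBs.
Round → code 749.

code 749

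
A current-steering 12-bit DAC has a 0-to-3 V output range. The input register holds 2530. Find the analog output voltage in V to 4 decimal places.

LSB = 3 V / 2^12 = 0.732 mV.
V_out = 0 + 2530 × 0.000732422 V = 1.85303 V.

1.8530 V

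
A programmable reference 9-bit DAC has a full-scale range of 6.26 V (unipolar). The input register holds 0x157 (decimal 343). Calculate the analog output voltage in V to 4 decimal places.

LSB = 6.26 V / 2^9 = 12.227 mV.
Code 0x157 = 343 decimal.
V_out = 0 + 343 × 0.0122266 V = 4.19371 V.

4.1937 V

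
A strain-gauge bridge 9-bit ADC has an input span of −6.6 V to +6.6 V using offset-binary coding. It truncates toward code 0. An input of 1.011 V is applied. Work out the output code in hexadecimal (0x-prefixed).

With 512 levels over 13.2 V, one step is 25.781 mV.
(V_in − V_low)/LSB = (1.011 − (−6.6)) / 0.0257812 = 295.215.
Floor → code 295.
In hexadecimal (0x-prefixed): 0x127.

code 0x127 (decimal 295)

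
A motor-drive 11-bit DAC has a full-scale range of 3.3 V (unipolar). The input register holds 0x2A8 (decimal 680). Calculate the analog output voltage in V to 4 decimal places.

LSB = 3.3 V / 2^11 = 1.611 mV.
Code 0x2A8 = 680 decimal.
V_out = 0 + 680 × 0.00161133 V = 1.0957 V.

1.0957 V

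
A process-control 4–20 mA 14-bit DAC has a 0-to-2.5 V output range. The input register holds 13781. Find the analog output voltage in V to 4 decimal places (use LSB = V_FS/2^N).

2.1028 V

LSB = 2.5 V / 2^14 = 152.59 µV.
V_out = 0 + 13781 × 0.000152588 V = 2.10281 V.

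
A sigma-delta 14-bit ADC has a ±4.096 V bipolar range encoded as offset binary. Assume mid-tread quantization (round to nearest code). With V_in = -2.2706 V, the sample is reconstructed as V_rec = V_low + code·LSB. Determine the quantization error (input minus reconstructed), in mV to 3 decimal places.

-0.100 mV

One LSB is 8.192 V / 16384 = 0.500 mV.
Scaled input = 3650.8000 LSBs, so code = 3651.
Code 3651 maps back to (−4.096) + 3651×0.0005 V = -2.2705 V.
V_in − V_rec = -0.0001 V = -0.100 mV.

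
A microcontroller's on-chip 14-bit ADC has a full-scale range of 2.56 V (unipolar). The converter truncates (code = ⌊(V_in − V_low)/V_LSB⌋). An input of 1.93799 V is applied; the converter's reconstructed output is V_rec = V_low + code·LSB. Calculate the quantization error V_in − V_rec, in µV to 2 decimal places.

Step size: 2.56 V ÷ 2^14 = 156.25 µV.
Scaled input = 12403.1360 LSBs, so code = 12403.
Code 12403 maps back to 0 + 12403×0.00015625 V = 1.9379688 V.
Difference: 2.125e-05 V → 21.25 µV.

21.25 µV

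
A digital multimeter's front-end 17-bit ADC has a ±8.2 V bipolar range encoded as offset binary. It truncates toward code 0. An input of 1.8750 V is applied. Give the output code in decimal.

LSB = 16.4 V / 131072 = 125.12 µV.
(1.8750 − (−8.2)) / 0.000125122 = 80521.366 LSBs.
So the output code is 80521.

code 80521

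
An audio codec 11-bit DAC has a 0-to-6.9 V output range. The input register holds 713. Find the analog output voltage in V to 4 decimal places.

LSB = 6.9 V / 2^11 = 3.369 mV.
V_out = 0 + 713 × 0.00336914 V = 2.4022 V.

2.4022 V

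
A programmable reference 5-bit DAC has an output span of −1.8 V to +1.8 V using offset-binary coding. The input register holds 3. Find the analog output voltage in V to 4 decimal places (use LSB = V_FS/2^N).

-1.4625 V

LSB = 3.6 V / 2^5 = 112.500 mV.
V_out = (−1.8) + 3 × 0.1125 V = -1.4625 V.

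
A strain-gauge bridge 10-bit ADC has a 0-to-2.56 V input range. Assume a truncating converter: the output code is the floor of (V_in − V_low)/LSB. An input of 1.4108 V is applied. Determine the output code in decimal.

code 564

LSB = 2.56 V / 1024 = 2.500 mV.
(V_in − V_low)/LSB = (1.4108 − 0) / 0.0025 = 564.320.
So the output code is 564.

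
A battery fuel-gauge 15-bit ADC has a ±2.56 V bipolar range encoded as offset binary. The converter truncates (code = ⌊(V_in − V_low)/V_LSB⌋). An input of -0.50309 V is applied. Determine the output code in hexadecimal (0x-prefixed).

code 0x336C (decimal 13164)

With 32768 levels over 5.12 V, one step is 156.25 µV.
(-0.50309 − (−2.56)) / 0.00015625 = 13164.224 LSBs.
So the output code is 13164.
In hexadecimal (0x-prefixed): 0x336C.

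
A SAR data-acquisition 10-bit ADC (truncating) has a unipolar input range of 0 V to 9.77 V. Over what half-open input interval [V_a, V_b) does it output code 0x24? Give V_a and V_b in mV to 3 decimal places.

LSB = 9.77/2^10 = 9.541 mV.
Code 0x24 = 36 decimal.
V_a = V_low + 36·LSB = 0.343477 V; V_b = V_low + 37·LSB = 0.353018 V.

[343.477 mV, 353.018 mV)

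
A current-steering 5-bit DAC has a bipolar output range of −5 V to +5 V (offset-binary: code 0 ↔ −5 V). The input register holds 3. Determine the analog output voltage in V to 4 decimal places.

LSB = 10 V / 2^5 = 312.500 mV.
V_out = (−5) + 3 × 0.3125 V = -4.0625 V.

-4.0625 V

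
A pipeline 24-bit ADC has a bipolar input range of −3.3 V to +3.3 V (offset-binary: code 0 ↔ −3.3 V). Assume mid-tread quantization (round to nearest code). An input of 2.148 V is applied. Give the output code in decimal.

LSB = 6.6 V / 16777216 = 0.39 µV.
(2.148 − (−3.3)) / 3.93391e-07 = 13848829.207 LSBs.
round(13848829.207) = 13848829.

code 13848829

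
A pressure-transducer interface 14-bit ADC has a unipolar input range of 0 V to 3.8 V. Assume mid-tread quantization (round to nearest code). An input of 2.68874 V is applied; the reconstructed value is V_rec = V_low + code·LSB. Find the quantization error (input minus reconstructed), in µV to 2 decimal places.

-66.15 µV

LSB = 3.8/2^14 = 231.93 µV.
(2.68874 − 0)/0.000231934 = 11592.7148; round gives code 11593.
V_rec = 0 + 11593·0.000231934 = 2.6888062 V.
Error = 2.68874 − 2.6888062 = -6.61523e-05 V = -66.15 µV.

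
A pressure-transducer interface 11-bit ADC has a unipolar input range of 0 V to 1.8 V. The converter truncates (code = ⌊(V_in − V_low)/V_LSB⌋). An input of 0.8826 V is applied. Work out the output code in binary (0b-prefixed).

code 0b1111101100 (decimal 1004)

With 2048 levels over 1.8 V, one step is 0.879 mV.
(V_in − V_low)/LSB = (0.8826 − 0) / 0.000878906 = 1004.203.
So the output code is 1004.
In binary (0b-prefixed): 0b1111101100.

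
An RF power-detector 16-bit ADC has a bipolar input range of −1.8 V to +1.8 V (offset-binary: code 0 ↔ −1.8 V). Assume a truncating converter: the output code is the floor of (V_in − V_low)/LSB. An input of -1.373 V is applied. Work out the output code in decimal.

LSB = 3.6 V / 65536 = 54.93 µV.
(-1.373 − (−1.8)) / 5.49316e-05 = 7773.298 LSBs.
⌊·⌋(7773.298) = 7773.

code 7773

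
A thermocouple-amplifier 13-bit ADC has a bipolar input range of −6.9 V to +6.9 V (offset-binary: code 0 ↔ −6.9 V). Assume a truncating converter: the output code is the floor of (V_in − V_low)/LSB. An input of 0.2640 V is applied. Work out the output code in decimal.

code 4252

Full-scale span = 13.8 V; LSB = 13.8/2^13 = 1.685 mV.
(V_in − V_low)/LSB = (0.2640 − (−6.9)) / 0.00168457 = 4252.717.
So the output code is 4252.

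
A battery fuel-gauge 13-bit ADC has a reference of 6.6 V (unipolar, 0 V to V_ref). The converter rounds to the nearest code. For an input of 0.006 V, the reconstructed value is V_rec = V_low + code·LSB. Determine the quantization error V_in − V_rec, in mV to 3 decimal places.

0.360 mV

One LSB is 6.6 V / 8192 = 0.806 mV.
(V_in − V_low)/LSB = (0.006 − 0)/0.000805664 = 7.4473 → code 7 (round).
Code 7 maps back to 0 + 7×0.000805664 V = 0.0056396484 V.
V_in − V_rec = 0.000360352 V = 0.360 mV.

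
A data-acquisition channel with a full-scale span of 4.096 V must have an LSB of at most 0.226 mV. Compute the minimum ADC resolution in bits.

15 bits

Number of steps required ≥ 4.096 V / 0.226 mV = 18123.89.
Need 2^N ≥ 18123.89; 2^14 = 16384, 2^15 = 32768.
Minimum N = 15.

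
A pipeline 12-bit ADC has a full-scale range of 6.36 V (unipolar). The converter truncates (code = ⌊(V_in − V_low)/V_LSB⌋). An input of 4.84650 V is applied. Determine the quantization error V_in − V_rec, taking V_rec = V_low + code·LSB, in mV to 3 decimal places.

Step size: 6.36 V ÷ 2^12 = 1.553 mV.
Scaled input = 3121.2679 LSBs, so code = 3121.
Reconstructed: 4.846084 V.
Difference: 0.000416016 V → 0.416 mV.

0.416 mV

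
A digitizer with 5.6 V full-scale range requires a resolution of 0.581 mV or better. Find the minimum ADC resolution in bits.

14 bits

Number of steps required ≥ 5.6 V / 0.581 mV = 9638.55.
Need 2^N ≥ 9638.55; 2^13 = 8192, 2^14 = 16384.
Minimum N = 14.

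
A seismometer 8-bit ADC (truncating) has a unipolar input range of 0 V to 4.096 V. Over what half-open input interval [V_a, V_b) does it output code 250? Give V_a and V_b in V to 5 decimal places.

LSB = 4.096/2^8 = 16.000 mV.
V_a = V_low + 250·LSB = 4 V; V_b = V_low + 251·LSB = 4.016 V.

[4.00000 V, 4.01600 V)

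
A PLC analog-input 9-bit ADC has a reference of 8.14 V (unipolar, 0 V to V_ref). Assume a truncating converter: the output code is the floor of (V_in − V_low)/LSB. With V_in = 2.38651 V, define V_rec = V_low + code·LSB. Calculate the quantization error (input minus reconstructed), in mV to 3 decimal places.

1.744 mV

Step size: 8.14 V ÷ 2^9 = 15.898 mV.
Scaled input = 150.1097 LSBs, so code = 150.
Reconstructed: 2.3847656 V.
Error = 2.38651 − 2.3847656 = 0.00174438 V = 1.744 mV.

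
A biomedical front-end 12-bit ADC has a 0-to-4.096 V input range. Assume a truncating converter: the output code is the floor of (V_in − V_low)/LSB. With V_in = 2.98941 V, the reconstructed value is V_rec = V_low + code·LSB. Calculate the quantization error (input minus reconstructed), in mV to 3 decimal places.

Step size: 4.096 V ÷ 2^12 = 1.000 mV.
(V_in − V_low)/LSB = (2.98941 − 0)/0.001 = 2989.4100 → code 2989 (floor).
Code 2989 maps back to 0 + 2989×0.001 V = 2.989 V.
V_in − V_rec = 0.00041 V = 0.410 mV.

0.410 mV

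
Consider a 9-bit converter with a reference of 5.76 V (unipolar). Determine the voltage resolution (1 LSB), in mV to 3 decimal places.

11.250 mV

Full-scale span = 5.76 V.
LSB = 5.76 / 2^9 = 5.76 / 512 = 0.01125 V = 11.250 mV.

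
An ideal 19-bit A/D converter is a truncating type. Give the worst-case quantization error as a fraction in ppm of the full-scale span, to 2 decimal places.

Truncating → worst-case error = 1 LSB = V_FS/2^19, so 1e+06/524288 = 1.90735 ppm of full scale.

1.91 ppm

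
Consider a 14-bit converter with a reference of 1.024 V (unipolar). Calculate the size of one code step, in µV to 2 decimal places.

Full-scale span = 1.024 V.
LSB = 1.024 / 2^14 = 1.024 / 16384 = 6.25e-05 V = 62.50 µV.

62.50 µV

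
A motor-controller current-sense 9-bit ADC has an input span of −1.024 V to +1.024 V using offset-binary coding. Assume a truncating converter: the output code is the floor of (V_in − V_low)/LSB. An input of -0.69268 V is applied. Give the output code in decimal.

code 82

With 512 levels over 2.048 V, one step is 4.000 mV.
Input sits at 82.830 steps above V_low.
⌊·⌋(82.830) = 82.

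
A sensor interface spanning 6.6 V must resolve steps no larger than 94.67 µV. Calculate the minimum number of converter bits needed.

Number of steps required ≥ 6.6 V / 94.67 µV = 69715.86.
Need 2^N ≥ 69715.86; 2^16 = 65536, 2^17 = 131072.
Minimum N = 17.

17 bits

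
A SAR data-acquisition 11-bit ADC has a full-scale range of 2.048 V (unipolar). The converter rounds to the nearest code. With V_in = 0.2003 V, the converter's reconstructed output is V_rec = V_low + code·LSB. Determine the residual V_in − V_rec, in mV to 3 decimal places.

0.300 mV

Step size: 2.048 V ÷ 2^11 = 1.000 mV.
(0.2003 − 0)/0.001 = 200.3000; round gives code 200.
V_rec = 0 + 200·0.001 = 0.2 V.
Difference: 0.0003 V → 0.300 mV.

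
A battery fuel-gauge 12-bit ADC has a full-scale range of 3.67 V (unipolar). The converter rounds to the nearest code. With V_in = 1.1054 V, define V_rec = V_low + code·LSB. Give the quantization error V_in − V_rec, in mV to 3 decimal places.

LSB = 3.67/2^12 = 0.896 mV.
(V_in − V_low)/LSB = (1.1054 − 0)/0.000895996 = 1233.7107 → code 1234 (round).
Code 1234 maps back to 0 + 1234×0.000895996 V = 1.1056592 V.
Error = 1.1054 − 1.1056592 = -0.00025918 V = -0.259 mV.

-0.259 mV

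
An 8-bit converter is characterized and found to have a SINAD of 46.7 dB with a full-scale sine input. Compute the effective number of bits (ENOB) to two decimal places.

7.47 bits

ENOB = (SINAD − 1.76) / 6.02 = (46.7 − 1.76)/6.02 = 7.465.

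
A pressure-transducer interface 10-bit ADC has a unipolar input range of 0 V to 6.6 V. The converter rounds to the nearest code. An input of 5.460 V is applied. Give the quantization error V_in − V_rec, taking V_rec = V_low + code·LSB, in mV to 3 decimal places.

0.820 mV

One LSB is 6.6 V / 1024 = 6.445 mV.
(V_in − V_low)/LSB = (5.460 − 0)/0.00644531 = 847.1273 → code 847 (round).
V_rec = 0 + 847·0.00644531 = 5.4591797 V.
Error = 5.460 − 5.4591797 = 0.000820312 V = 0.820 mV.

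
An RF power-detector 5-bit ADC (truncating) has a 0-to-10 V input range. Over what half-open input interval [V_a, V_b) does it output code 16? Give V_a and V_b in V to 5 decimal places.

[5.00000 V, 5.31250 V)

LSB = 10/2^5 = 312.500 mV.
V_a = V_low + 16·LSB = 5 V; V_b = V_low + 17·LSB = 5.3125 V.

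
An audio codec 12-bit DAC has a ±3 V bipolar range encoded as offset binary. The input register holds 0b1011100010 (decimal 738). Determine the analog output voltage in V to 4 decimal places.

-1.9189 V

LSB = 6 V / 2^12 = 1.465 mV.
Code 0b1011100010 = 738 decimal.
V_out = (−3) + 738 × 0.00146484 V = -1.91895 V.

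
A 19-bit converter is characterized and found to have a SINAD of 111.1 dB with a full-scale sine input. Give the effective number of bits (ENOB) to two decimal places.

ENOB = (SINAD − 1.76) / 6.02 = (111.1 − 1.76)/6.02 = 18.163.

18.16 bits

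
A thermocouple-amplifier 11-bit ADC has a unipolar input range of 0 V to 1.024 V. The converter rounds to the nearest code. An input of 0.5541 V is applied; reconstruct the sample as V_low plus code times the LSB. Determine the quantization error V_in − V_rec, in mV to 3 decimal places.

0.100 mV

One LSB is 1.024 V / 2048 = 0.500 mV.
(V_in − V_low)/LSB = (0.5541 − 0)/0.0005 = 1108.2000 → code 1108 (round).
V_rec = 0 + 1108·0.0005 = 0.554 V.
Difference: 0.0001 V → 0.100 mV.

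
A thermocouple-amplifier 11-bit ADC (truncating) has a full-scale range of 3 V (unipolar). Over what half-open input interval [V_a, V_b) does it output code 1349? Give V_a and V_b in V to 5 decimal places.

[1.97607 V, 1.97754 V)

LSB = 3/2^11 = 1.465 mV.
V_a = V_low + 1349·LSB = 1.97607 V; V_b = V_low + 1350·LSB = 1.97754 V.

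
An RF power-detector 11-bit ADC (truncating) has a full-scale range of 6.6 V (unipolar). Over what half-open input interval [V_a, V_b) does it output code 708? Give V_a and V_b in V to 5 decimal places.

LSB = 6.6/2^11 = 3.223 mV.
V_a = V_low + 708·LSB = 2.28164 V; V_b = V_low + 709·LSB = 2.28486 V.

[2.28164 V, 2.28486 V)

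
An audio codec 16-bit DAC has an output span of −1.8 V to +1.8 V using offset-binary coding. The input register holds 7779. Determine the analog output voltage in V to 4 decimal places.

LSB = 3.6 V / 2^16 = 54.93 µV.
V_out = (−1.8) + 7779 × 5.49316e-05 V = -1.37269 V.

-1.3727 V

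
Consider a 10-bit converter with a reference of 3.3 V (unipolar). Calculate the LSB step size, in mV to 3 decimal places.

Full-scale span = 3.3 V.
LSB = 3.3 / 2^10 = 3.3 / 1024 = 0.00322266 V = 3.223 mV.

3.223 mV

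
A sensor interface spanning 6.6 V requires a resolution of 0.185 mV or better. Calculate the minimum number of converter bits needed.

Number of steps required ≥ 6.6 V / 0.185 mV = 35675.68.
Need 2^N ≥ 35675.68; 2^15 = 32768, 2^16 = 65536.
Minimum N = 16.

16 bits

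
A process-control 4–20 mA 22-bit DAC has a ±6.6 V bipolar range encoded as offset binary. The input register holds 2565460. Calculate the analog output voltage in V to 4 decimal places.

1.4738 V

LSB = 13.2 V / 2^22 = 3.15 µV.
V_out = (−6.6) + 2565460 × 3.14713e-06 V = 1.47382 V.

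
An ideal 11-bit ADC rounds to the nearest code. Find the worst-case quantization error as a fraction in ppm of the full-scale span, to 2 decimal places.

244.14 ppm

Rounding → worst-case error = ½ LSB = V_FS/2^12, so 1e+06/4096 = 244.141 ppm of full scale.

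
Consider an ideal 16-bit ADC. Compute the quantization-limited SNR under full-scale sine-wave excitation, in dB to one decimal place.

SNR ≈ 6.02·N + 1.76 dB = 6.02·16 + 1.76 = 98.08 dB.

98.1 dB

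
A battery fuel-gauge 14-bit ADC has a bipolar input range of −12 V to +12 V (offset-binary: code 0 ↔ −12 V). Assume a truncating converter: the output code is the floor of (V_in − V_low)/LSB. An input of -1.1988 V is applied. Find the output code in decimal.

Full-scale span = 24 V; LSB = 24/2^14 = 1.465 mV.
(-1.1988 − (−12)) / 0.00146484 = 7373.619 LSBs.
Floor → code 7373.

code 7373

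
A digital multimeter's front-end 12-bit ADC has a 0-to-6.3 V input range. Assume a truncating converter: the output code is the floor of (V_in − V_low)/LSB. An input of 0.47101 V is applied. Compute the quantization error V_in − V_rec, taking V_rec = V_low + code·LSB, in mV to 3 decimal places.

LSB = 6.3/2^12 = 1.538 mV.
(0.47101 − 0)/0.00153809 = 306.2313; ⌊·⌋ gives code 306.
V_rec = 0 + 306·0.00153809 = 0.4706543 V.
Error = 0.47101 − 0.4706543 = 0.000355703 V = 0.356 mV.

0.356 mV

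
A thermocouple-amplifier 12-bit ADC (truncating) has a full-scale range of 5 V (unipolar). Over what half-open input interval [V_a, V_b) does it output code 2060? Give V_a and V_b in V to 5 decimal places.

LSB = 5/2^12 = 1.221 mV.
V_a = V_low + 2060·LSB = 2.51465 V; V_b = V_low + 2061·LSB = 2.51587 V.

[2.51465 V, 2.51587 V)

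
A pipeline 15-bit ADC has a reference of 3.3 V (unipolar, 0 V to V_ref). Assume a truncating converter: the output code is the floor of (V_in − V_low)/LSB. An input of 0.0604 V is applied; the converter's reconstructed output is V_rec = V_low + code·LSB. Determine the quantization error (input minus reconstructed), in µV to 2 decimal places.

75.90 µV

One LSB is 3.3 V / 32768 = 100.71 µV.
(V_in − V_low)/LSB = (0.0604 − 0)/0.000100708 = 599.7537 → code 599 (floor).
Code 599 maps back to 0 + 599×0.000100708 V = 0.060324097 V.
Error = 0.0604 − 0.060324097 = 7.59033e-05 V = 75.90 µV.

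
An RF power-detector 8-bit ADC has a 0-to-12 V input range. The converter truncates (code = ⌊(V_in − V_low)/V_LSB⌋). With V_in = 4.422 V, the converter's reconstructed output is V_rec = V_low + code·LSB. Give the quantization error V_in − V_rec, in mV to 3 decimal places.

LSB = 12/2^8 = 46.875 mV.
Scaled input = 94.3360 LSBs, so code = 94.
V_rec = 0 + 94·0.046875 = 4.40625 V.
Difference: 0.01575 V → 15.750 mV.

15.750 mV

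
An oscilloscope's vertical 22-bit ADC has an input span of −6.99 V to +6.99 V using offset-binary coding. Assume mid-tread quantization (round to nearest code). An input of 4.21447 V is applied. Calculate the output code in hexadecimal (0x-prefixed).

code 0x334B31 (decimal 3361585)

With 4194304 levels over 13.98 V, one step is 3.33 µV.
(4.21447 − (−6.99)) / 3.33309e-06 = 3361584.645 LSBs.
So the output code is 3361585.
In hexadecimal (0x-prefixed): 0x334B31.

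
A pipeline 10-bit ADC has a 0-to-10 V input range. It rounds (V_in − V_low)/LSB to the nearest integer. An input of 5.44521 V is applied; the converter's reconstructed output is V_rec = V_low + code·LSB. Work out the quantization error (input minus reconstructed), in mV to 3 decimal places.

-4.009 mV

One LSB is 10 V / 1024 = 9.766 mV.
(5.44521 − 0)/0.00976562 = 557.5895; round gives code 558.
Code 558 maps back to 0 + 558×0.00976562 V = 5.4492188 V.
V_in − V_rec = -0.00400875 V = -4.009 mV.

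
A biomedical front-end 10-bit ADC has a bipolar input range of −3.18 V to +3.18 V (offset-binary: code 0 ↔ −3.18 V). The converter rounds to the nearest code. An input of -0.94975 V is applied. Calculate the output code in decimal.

With 1024 levels over 6.36 V, one step is 6.211 mV.
Input sits at 359.084 steps above V_low.
So the output code is 359.

code 359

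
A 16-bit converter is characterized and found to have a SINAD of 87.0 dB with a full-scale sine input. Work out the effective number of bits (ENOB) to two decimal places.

ENOB = (SINAD − 1.76) / 6.02 = (87.0 − 1.76)/6.02 = 14.159.

14.16 bits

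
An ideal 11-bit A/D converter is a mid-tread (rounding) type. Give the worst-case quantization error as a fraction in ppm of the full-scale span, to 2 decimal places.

Rounding → worst-case error = ½ LSB = V_FS/2^12, so 1e+06/4096 = 244.141 ppm of full scale.

244.14 ppm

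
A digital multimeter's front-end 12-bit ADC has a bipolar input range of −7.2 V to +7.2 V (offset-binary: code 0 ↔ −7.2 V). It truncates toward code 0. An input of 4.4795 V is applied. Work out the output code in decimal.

LSB = 14.4 V / 4096 = 3.516 mV.
(4.4795 − (−7.2)) / 0.00351563 = 3322.169 LSBs.
Floor → code 3322.

code 3322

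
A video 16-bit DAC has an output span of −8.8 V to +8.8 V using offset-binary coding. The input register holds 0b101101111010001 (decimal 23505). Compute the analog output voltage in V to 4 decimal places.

LSB = 17.6 V / 2^16 = 268.55 µV.
Code 0b101101111010001 = 23505 decimal.
V_out = (−8.8) + 23505 × 0.000268555 V = -2.48762 V.

-2.4876 V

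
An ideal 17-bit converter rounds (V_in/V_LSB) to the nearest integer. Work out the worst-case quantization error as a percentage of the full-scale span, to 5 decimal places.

0.00038 %

Rounding → worst-case error = ½ LSB = V_FS/2^18, so 100/262144 = 0.00038147 % of full scale.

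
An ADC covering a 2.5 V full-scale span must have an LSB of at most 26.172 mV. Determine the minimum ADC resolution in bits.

Number of steps required ≥ 2.5 V / 26.172 mV = 95.52.
Need 2^N ≥ 95.52; 2^6 = 64, 2^7 = 128.
Minimum N = 7.

7 bits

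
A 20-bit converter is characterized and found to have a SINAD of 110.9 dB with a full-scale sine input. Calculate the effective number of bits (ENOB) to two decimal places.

18.13 bits

ENOB = (SINAD − 1.76) / 6.02 = (110.9 − 1.76)/6.02 = 18.130.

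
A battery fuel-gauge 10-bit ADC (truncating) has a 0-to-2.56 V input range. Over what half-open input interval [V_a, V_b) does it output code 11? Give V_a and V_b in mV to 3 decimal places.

LSB = 2.56/2^10 = 2.500 mV.
V_a = V_low + 11·LSB = 0.0275 V; V_b = V_low + 12·LSB = 0.03 V.

[27.500 mV, 30.000 mV)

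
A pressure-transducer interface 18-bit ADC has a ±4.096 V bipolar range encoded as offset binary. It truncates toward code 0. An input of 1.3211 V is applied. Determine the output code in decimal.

With 262144 levels over 8.192 V, one step is 31.25 µV.
(V_in − V_low)/LSB = (1.3211 − (−4.096)) / 3.125e-05 = 173347.200.
⌊·⌋(173347.200) = 173347.

code 173347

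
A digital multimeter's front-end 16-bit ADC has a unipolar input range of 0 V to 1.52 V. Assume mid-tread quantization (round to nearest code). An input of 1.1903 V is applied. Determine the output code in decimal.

Full-scale span = 1.52 V; LSB = 1.52/2^16 = 23.19 µV.
(V_in − V_low)/LSB = (1.1903 − 0) / 2.31934e-05 = 51320.724.
round(51320.724) = 51321.

code 51321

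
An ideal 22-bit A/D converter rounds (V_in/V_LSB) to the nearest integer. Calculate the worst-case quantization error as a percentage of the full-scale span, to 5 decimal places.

Rounding → worst-case error = ½ LSB = V_FS/2^23, so 100/8388608 = 1.19209e-05 % of full scale.

0.00001 %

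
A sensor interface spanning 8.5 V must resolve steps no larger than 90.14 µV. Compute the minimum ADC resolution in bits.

17 bits

Number of steps required ≥ 8.5 V / 90.14 µV = 94297.76.
Need 2^N ≥ 94297.76; 2^16 = 65536, 2^17 = 131072.
Minimum N = 17.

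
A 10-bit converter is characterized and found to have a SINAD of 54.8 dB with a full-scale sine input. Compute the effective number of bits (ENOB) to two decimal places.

8.81 bits

ENOB = (SINAD − 1.76) / 6.02 = (54.8 − 1.76)/6.02 = 8.811.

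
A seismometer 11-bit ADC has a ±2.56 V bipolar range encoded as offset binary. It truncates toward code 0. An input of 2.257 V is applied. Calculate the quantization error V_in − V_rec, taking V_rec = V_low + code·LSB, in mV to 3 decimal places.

2.000 mV

Step size: 5.12 V ÷ 2^11 = 2.500 mV.
(V_in − V_low)/LSB = (2.257 − (−2.56))/0.0025 = 1926.8000 → code 1926 (floor).
V_rec = (−2.56) + 1926·0.0025 = 2.255 V.
V_in − V_rec = 0.002 V = 2.000 mV.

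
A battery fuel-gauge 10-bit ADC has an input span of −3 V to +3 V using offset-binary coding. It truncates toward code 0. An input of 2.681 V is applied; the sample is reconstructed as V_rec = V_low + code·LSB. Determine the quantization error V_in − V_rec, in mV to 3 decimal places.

LSB = 6/2^10 = 5.859 mV.
(2.681 − (−3))/0.00585938 = 969.5573; ⌊·⌋ gives code 969.
Code 969 maps back to (−3) + 969×0.00585938 V = 2.6777344 V.
Error = 2.681 − 2.6777344 = 0.00326562 V = 3.266 mV.

3.266 mV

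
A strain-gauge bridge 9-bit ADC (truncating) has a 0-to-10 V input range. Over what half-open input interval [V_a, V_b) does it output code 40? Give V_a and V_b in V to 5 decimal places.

LSB = 10/2^9 = 19.531 mV.
V_a = V_low + 40·LSB = 0.78125 V; V_b = V_low + 41·LSB = 0.800781 V.

[0.78125 V, 0.80078 V)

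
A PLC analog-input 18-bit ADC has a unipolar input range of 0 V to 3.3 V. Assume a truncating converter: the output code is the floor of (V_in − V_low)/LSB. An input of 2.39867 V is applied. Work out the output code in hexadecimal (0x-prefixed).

code 0x2E850 (decimal 190544)

With 262144 levels over 3.3 V, one step is 12.59 µV.
(V_in − V_low)/LSB = (2.39867 − 0) / 1.25885e-05 = 190544.530.
Floor → code 190544.
In hexadecimal (0x-prefixed): 0x2E850.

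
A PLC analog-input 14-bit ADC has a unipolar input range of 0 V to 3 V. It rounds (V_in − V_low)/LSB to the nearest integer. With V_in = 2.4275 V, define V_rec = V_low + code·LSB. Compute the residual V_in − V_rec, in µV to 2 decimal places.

70.80 µV

LSB = 3/2^14 = 183.11 µV.
(2.4275 − 0)/0.000183105 = 13257.3867; round gives code 13257.
Code 13257 maps back to 0 + 13257×0.000183105 V = 2.4274292 V.
Error = 2.4275 − 2.4274292 = 7.08008e-05 V = 70.80 µV.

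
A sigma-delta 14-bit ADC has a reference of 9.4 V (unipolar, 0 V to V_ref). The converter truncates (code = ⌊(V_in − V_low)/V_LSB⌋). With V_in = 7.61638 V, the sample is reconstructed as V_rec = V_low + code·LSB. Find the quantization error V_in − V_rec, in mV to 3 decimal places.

LSB = 9.4/2^14 = 0.574 mV.
(7.61638 − 0)/0.00057373 = 13275.1883; ⌊·⌋ gives code 13275.
Code 13275 maps back to 0 + 13275×0.00057373 V = 7.616272 V.
Difference: 0.000108027 V → 0.108 mV.

0.108 mV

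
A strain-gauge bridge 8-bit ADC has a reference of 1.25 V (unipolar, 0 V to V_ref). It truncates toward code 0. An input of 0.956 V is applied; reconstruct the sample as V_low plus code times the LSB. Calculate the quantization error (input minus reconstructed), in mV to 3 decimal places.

One LSB is 1.25 V / 256 = 4.883 mV.
(V_in − V_low)/LSB = (0.956 − 0)/0.00488281 = 195.7888 → code 195 (floor).
Reconstructed: 0.95214844 V.
Difference: 0.00385156 V → 3.852 mV.

3.852 mV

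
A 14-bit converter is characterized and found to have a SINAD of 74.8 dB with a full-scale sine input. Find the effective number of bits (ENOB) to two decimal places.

ENOB = (SINAD − 1.76) / 6.02 = (74.8 − 1.76)/6.02 = 12.133.

12.13 bits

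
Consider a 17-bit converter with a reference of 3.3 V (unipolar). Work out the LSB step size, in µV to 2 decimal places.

25.18 µV

Full-scale span = 3.3 V.
LSB = 3.3 / 2^17 = 3.3 / 131072 = 2.5177e-05 V = 25.18 µV.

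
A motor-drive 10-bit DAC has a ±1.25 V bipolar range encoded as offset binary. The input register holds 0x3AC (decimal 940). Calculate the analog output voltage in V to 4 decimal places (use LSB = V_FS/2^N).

LSB = 2.5 V / 2^10 = 2.441 mV.
Code 0x3AC = 940 decimal.
V_out = (−1.25) + 940 × 0.00244141 V = 1.04492 V.

1.0449 V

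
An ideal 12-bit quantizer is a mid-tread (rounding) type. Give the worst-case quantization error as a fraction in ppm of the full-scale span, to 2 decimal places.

122.07 ppm

Rounding → worst-case error = ½ LSB = V_FS/2^13, so 1e+06/8192 = 122.07 ppm of full scale.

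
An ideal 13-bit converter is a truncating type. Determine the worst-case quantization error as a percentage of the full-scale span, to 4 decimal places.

Truncating → worst-case error = 1 LSB = V_FS/2^13, so 100/8192 = 0.012207 % of full scale.

0.0122 %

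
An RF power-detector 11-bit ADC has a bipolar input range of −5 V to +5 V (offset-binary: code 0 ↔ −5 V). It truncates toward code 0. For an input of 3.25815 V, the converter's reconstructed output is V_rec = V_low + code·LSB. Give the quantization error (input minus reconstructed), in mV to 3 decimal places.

1.314 mV

Step size: 10 V ÷ 2^11 = 4.883 mV.
Scaled input = 1691.2691 LSBs, so code = 1691.
Reconstructed: 3.2568359 V.
V_in − V_rec = 0.00131406 V = 1.314 mV.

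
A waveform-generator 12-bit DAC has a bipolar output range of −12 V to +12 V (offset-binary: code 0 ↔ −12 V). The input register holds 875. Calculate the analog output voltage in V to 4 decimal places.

LSB = 24 V / 2^12 = 5.859 mV.
V_out = (−12) + 875 × 0.00585938 V = -6.87305 V.

-6.8730 V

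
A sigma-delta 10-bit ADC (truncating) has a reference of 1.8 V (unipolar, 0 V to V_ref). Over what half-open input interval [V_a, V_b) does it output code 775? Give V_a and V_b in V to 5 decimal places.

[1.36230 V, 1.36406 V)

LSB = 1.8/2^10 = 1.758 mV.
V_a = V_low + 775·LSB = 1.3623 V; V_b = V_low + 776·LSB = 1.36406 V.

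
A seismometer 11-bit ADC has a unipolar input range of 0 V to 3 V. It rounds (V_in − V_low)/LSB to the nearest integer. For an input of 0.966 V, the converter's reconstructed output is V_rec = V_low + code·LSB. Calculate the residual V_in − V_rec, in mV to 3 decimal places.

0.668 mV

LSB = 3/2^11 = 1.465 mV.
Scaled input = 659.4560 LSBs, so code = 659.
V_rec = 0 + 659·0.00146484 = 0.96533203 V.
V_in − V_rec = 0.000667969 V = 0.668 mV.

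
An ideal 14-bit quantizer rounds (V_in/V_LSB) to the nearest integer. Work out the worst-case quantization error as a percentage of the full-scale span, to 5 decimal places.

Rounding → worst-case error = ½ LSB = V_FS/2^15, so 100/32768 = 0.00305176 % of full scale.

0.00305 %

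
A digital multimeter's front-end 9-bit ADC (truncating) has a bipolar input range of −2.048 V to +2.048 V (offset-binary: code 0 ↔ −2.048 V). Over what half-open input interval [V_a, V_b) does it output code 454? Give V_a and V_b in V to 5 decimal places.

LSB = 4.096/2^9 = 8.000 mV.
V_a = V_low + 454·LSB = 1.584 V; V_b = V_low + 455·LSB = 1.592 V.

[1.58400 V, 1.59200 V)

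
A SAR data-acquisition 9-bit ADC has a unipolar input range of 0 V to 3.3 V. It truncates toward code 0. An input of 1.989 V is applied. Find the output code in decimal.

With 512 levels over 3.3 V, one step is 6.445 mV.
(1.989 − 0) / 0.00644531 = 308.596 LSBs.
⌊·⌋(308.596) = 308.

code 308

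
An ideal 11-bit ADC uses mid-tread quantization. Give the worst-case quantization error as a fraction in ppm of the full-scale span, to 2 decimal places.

244.14 ppm

Rounding → worst-case error = ½ LSB = V_FS/2^12, so 1e+06/4096 = 244.141 ppm of full scale.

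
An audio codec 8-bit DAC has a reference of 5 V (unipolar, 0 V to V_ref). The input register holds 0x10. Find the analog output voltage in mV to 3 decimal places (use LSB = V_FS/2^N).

LSB = 5 V / 2^8 = 19.531 mV.
Code 0x10 = 16 decimal.
V_out = 0 + 16 × 0.0195312 V = 0.3125 V.
= 312.500 mV.

312.500 mV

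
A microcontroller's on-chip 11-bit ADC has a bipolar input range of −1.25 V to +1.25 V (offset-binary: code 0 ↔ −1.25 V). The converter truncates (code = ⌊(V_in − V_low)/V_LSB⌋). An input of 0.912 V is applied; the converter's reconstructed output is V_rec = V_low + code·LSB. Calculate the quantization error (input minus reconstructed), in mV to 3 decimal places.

0.135 mV

One LSB is 2.5 V / 2048 = 1.221 mV.
(V_in − V_low)/LSB = (0.912 − (−1.25))/0.0012207 = 1771.1104 → code 1771 (floor).
V_rec = (−1.25) + 1771·0.0012207 = 0.91186523 V.
Error = 0.912 − 0.91186523 = 0.000134766 V = 0.135 mV.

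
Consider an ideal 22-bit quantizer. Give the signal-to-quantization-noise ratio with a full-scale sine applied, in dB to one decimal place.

SNR ≈ 6.02·N + 1.76 dB = 6.02·22 + 1.76 = 134.20 dB.

134.2 dB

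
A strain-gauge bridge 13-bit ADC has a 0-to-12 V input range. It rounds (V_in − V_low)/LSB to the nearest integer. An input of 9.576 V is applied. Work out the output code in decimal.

code 6537

LSB = 12 V / 8192 = 1.465 mV.
(9.576 − 0) / 0.00146484 = 6537.216 LSBs.
So the output code is 6537.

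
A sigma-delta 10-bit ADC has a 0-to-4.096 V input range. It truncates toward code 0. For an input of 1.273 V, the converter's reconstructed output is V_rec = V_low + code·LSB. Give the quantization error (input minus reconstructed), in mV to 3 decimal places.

One LSB is 4.096 V / 1024 = 4.000 mV.
(1.273 − 0)/0.004 = 318.2500; ⌊·⌋ gives code 318.
Reconstructed: 1.272 V.
V_in − V_rec = 0.001 V = 1.000 mV.

1.000 mV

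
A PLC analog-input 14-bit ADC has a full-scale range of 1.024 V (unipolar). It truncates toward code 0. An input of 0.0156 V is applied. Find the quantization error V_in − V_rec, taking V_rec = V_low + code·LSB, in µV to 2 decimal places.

One LSB is 1.024 V / 16384 = 62.50 µV.
(V_in − V_low)/LSB = (0.0156 − 0)/6.25e-05 = 249.6000 → code 249 (floor).
V_rec = 0 + 249·6.25e-05 = 0.0155625 V.
V_in − V_rec = 3.75e-05 V = 37.50 µV.

37.50 µV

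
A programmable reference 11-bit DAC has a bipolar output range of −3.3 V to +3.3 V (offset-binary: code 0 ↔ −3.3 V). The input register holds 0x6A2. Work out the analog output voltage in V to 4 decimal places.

LSB = 6.6 V / 2^11 = 3.223 mV.
Code 0x6A2 = 1698 decimal.
V_out = (−3.3) + 1698 × 0.00322266 V = 2.17207 V.

2.1721 V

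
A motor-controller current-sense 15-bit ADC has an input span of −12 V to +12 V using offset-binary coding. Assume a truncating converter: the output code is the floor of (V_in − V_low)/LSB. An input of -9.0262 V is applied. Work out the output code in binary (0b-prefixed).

LSB = 24 V / 32768 = 0.732 mV.
(-9.0262 − (−12)) / 0.000732422 = 4060.228 LSBs.
Floor → code 4060.
In binary (0b-prefixed): 0b111111011100.

code 0b111111011100 (decimal 4060)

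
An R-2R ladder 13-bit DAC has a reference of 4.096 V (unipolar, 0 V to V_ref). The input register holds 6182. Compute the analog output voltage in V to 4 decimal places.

LSB = 4.096 V / 2^13 = 0.500 mV.
V_out = 0 + 6182 × 0.0005 V = 3.091 V.

3.0910 V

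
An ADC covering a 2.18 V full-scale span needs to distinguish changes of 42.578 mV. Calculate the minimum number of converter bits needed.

6 bits

Number of steps required ≥ 2.18 V / 42.578 mV = 51.20.
Need 2^N ≥ 51.20; 2^5 = 32, 2^6 = 64.
Minimum N = 6.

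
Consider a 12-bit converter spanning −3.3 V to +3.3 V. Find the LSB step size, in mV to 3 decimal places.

1.611 mV

Full-scale span = 6.6 V.
LSB = 6.6 / 2^12 = 6.6 / 4096 = 0.00161133 V = 1.611 mV.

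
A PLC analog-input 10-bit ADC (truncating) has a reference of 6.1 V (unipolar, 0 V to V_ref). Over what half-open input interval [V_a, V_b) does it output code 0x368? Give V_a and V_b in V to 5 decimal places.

[5.19453 V, 5.20049 V)

LSB = 6.1/2^10 = 5.957 mV.
Code 0x368 = 872 decimal.
V_a = V_low + 872·LSB = 5.19453 V; V_b = V_low + 873·LSB = 5.20049 V.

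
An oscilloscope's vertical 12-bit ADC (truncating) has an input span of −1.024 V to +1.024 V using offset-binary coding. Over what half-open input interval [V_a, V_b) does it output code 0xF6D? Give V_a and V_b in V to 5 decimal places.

LSB = 2.048/2^12 = 0.500 mV.
Code 0xF6D = 3949 decimal.
V_a = V_low + 3949·LSB = 0.9505 V; V_b = V_low + 3950·LSB = 0.951 V.

[0.95050 V, 0.95100 V)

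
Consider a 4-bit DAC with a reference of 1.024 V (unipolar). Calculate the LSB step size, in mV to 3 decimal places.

Full-scale span = 1.024 V.
LSB = 1.024 / 2^4 = 1.024 / 16 = 0.064 V = 64.000 mV.

64.000 mV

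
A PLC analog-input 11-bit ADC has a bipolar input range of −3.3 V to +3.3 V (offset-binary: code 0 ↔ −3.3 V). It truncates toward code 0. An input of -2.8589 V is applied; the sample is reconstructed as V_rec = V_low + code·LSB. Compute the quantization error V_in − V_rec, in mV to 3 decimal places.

One LSB is 6.6 V / 2048 = 3.223 mV.
(V_in − V_low)/LSB = (-2.8589 − (−3.3))/0.00322266 = 136.8747 → code 136 (floor).
V_rec = (−3.3) + 136·0.00322266 = -2.8617188 V.
V_in − V_rec = 0.00281875 V = 2.819 mV.

2.819 mV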